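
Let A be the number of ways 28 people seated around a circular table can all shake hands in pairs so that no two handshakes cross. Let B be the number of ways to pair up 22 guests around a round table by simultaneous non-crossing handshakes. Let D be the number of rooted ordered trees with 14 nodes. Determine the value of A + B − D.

With 28 = 2·14 people, non-crossing handshake pairings are non-crossing perfect matchings on a circle, counted by C_14. So A = C_14 = 2674440.
Non-crossing handshake pairings of 2n people are counted by C_n; 22 people gives n = 11. So B = C_11 = 58786.
A rooted plane tree on 14 nodes has 13 edges, and such trees are counted by C_13. So D = C_13 = 742900.
A + B − D = 2674440 + 58786 − 742900 = 1990326.

1990326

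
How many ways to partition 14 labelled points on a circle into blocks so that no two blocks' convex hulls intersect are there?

2674440

The non-crossing partitions of [14] form a lattice of size C_14.
C_14 = C(28,14)/15 = 40116600/15 = 2674440.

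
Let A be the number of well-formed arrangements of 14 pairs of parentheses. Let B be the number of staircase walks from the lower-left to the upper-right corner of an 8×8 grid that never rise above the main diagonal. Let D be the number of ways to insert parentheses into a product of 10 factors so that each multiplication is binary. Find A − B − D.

2668148

Balanced strings of n pairs of brackets are counted by C_n; here n = 14. So A = C_14 = 2674440.
Sub-diagonal monotone paths from (0,0) to (8,8) biject with Dyck paths of semilength 8, giving C_8. So B = C_8 = 1430.
Ways to associate a product of 10 factors correspond to binary trees on 10 leaves, so the count is C_9. So D = C_9 = 4862.
A − B − D = 2674440 − 1430 − 4862 = 2668148.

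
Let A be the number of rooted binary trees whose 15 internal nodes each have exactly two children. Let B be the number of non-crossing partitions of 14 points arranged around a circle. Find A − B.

7020405

Full binary trees with n internal nodes are counted by C_n; here n = 15. So A = C_15 = 9694845.
Non-crossing partitions of an n-element set are counted by C_n; here n = 14. So B = C_14 = 2674440.
A − B = 9694845 − 2674440 = 7020405.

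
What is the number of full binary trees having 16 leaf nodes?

A full binary tree with L leaves has L−1 internal nodes and is counted by C_{L−1}; L = 16 gives C_15.
C_15 = 9694845.

9694845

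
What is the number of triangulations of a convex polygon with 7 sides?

A convex 7-gon is triangulated into 5 triangles, and the number of such triangulations is the Catalan number C_{7−2} = C_5.
C_5 = C(10,5)/6 = 252/6 = 42.

42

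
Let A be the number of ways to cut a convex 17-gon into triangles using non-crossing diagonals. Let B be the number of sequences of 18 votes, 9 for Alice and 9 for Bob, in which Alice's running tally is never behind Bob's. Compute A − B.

The number of triangulations of a 17-gon is the Catalan number C_15 (index = sides − 2). So A = C_15 = 9694845.
Ballot sequences with n votes each where one side never trails are Dyck words, counted by C_n; here n = 9. So B = C_9 = 4862.
A − B = 9694845 − 4862 = 9689983.

9689983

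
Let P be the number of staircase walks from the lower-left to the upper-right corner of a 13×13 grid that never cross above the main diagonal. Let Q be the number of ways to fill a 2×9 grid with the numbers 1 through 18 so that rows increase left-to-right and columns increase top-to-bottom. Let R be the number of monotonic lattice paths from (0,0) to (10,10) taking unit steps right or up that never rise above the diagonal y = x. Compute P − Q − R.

721242

Sub-diagonal monotone paths from (0,0) to (13,13) biject with Dyck paths of semilength 13, giving C_13. So P = C_13 = 742900.
By the hook-length formula (or a Dyck-path bijection), SYT of shape 2×9 number C_9. So Q = C_9 = 4862.
Monotone paths in an n×n grid that stay weakly below the diagonal are counted by C_n; here n = 10. So R = C_10 = 16796.
P − Q − R = 742900 − 4862 − 16796 = 721242.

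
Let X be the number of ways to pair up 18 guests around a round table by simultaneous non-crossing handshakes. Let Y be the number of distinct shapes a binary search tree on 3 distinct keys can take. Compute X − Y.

4857

With 18 = 2·9 people, non-crossing handshake pairings are non-crossing perfect matchings on a circle, counted by C_9. So X = C_9 = 4862.
There are C_n binary search tree shapes on n keys; with n = 3 that is C_3. So Y = C_3 = 5.
X − Y = 4862 − 5 = 4857.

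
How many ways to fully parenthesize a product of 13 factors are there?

Parenthesizations of m factors correspond to full binary trees with m leaves, counted by C_{m−1}; m = 13 gives C_12.
C_12 = 208012.

208012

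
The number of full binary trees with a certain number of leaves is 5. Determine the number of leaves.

Full binary trees with L leaves are counted by C_{L−1}. The Catalan number equal to 5 is C_3.
So the index is 3, and the number of leaves is 3 + 1 = 4.

4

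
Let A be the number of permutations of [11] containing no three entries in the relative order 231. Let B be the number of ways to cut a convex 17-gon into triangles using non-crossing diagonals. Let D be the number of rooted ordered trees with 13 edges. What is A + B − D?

For any fixed pattern of length 3, the pattern-avoiding permutations of [11] number C_11. So A = C_11 = 58786.
Triangulations of a convex m-gon are counted by C_{m−2}; with m = 17 this is C_15. So B = C_15 = 9694845.
Rooted ordered trees with n edges are counted by C_n; here n = 13. So D = C_13 = 742900.
A + B − D = 58786 + 9694845 − 742900 = 9010731.

9010731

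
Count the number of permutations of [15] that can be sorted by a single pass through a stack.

9694845

By Knuth's characterisation, the stack-sortable permutations of length 15 are the 231-avoiders, numbering C_15.
C_15 = 9694845.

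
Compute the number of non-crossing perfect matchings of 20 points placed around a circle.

Non-crossing perfect matchings of 2n points on a circle are counted by C_n; with 20 points, n = 10.
C_10 = C(20,10)/11 = 184756/11 = 16796.

16796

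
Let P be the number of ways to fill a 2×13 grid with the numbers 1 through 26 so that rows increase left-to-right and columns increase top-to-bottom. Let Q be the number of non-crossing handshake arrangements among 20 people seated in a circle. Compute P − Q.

726104

By the hook-length formula (or a Dyck-path bijection), SYT of shape 2×13 number C_13. So P = C_13 = 742900.
With 20 = 2·10 people, non-crossing handshake pairings are non-crossing perfect matchings on a circle, counted by C_10. So Q = C_10 = 16796.
P − Q = 742900 − 16796 = 726104.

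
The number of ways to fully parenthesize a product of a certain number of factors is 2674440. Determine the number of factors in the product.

Parenthesizations of m factors are counted by C_{m−1}. The Catalan number equal to 2674440 is C_14.
So the index is 14, and the number of factors is 14 + 1 = 15.

15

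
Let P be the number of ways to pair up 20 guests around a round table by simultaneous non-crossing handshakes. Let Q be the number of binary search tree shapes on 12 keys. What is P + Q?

With 20 = 2·10 people, non-crossing handshake pairings are non-crossing perfect matchings on a circle, counted by C_10. So P = C_10 = 16796.
There are C_n binary search tree shapes on n keys; with n = 12 that is C_12. So Q = C_12 = 208012.
P + Q = 16796 + 208012 = 224808.

224808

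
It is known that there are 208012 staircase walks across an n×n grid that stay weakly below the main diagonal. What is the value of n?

Such diagonal-avoiding paths in an n×n grid are counted by C_n. Since C_12 = 208012, the index is 12.

12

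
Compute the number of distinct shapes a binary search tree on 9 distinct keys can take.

4862

Binary trees (left/right distinguished) on n nodes are counted by C_n; here n = 9.
C_9 = 4862.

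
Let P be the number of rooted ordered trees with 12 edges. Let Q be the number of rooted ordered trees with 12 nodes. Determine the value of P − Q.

Rooted ordered trees with n edges are counted by C_n; here n = 12. So P = C_12 = 208012.
A rooted plane tree on 12 nodes has 11 edges, and such trees are counted by C_11. So Q = C_11 = 58786.
P − Q = 208012 − 58786 = 149226.

149226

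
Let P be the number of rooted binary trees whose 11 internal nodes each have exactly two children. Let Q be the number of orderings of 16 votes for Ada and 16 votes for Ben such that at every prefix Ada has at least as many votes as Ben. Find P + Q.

The number of full binary trees on 11 internal nodes is the Catalan number C_11. So P = C_11 = 58786.
Ballot sequences with n votes each where one side never trails are Dyck words, counted by C_n; here n = 16. So Q = C_16 = 35357670.
P + Q = 58786 + 35357670 = 35416456.

35416456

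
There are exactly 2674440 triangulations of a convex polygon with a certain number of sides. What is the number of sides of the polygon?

Triangulations of a convex m-gon are counted by C_{m−2}. The Catalan number equal to 2674440 is C_14.
So m − 2 = 14, giving m = 16 sides.

16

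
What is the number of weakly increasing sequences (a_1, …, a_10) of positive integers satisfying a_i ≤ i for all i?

Such sub-staircase sequences of length n are counted by C_n; here n = 10.
C_10 = C(20,10)/11 = 184756/11 = 16796.

16796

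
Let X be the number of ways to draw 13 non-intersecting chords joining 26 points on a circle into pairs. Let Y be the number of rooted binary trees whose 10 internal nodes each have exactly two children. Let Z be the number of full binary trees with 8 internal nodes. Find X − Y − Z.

Pairing 26 circle points by 13 non-crossing chords gives C_13 matchings. So X = C_13 = 742900.
The number of full binary trees on 10 internal nodes is the Catalan number C_10. So Y = C_10 = 16796.
The number of full binary trees on 8 internal nodes is the Catalan number C_8. So Z = C_8 = 1430.
X − Y − Z = 742900 − 16796 − 1430 = 724674.

724674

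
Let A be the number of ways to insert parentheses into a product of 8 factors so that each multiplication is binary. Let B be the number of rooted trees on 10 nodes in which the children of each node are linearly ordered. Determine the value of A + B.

5291

Bracketing 8 factors into binary products is counted by C_{8−1} = C_7. So A = C_7 = 429.
A rooted plane tree on 10 nodes has 9 edges, and such trees are counted by C_9. So B = C_9 = 4862.
A + B = 429 + 4862 = 5291.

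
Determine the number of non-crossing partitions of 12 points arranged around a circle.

208012

Non-crossing partitions of an n-element set are counted by C_n; here n = 12.
C_12 = 208012.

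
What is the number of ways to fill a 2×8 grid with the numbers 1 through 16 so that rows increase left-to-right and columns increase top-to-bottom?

1430

By the hook-length formula (or a Dyck-path bijection), SYT of shape 2×8 number C_8.
C_8 = C(16,8)/9 = 12870/9 = 1430.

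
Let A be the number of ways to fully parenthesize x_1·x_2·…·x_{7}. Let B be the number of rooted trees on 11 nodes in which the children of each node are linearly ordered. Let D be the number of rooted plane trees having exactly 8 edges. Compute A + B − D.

Parenthesizations of m factors correspond to full binary trees with m leaves, counted by C_{m−1}; m = 7 gives C_6. So A = C_6 = 132.
A rooted plane tree on 11 nodes has 10 edges, and such trees are counted by C_10. So B = C_10 = 16796.
Rooted ordered trees with n edges are counted by C_n; here n = 8. So D = C_8 = 1430.
A + B − D = 132 + 16796 − 1430 = 15498.

15498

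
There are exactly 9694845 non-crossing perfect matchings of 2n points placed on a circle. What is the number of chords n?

Non-crossing pairings of 2n points on a circle are counted by C_n. Since C_15 = 9694845, the index is 15.

15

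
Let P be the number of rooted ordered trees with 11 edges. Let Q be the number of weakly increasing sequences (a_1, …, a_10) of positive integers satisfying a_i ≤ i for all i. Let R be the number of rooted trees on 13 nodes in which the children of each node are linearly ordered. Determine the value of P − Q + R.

250002

Rooted ordered trees with n edges are counted by C_n; here n = 11. So P = C_11 = 58786.
Such sub-staircase sequences of length n are counted by C_n; here n = 10. So Q = C_10 = 16796.
Rooted ordered (plane) trees on m nodes have m−1 edges and are counted by C_{m−1}; m = 13 gives C_12. So R = C_12 = 208012.
P − Q + R = 58786 − 16796 + 208012 = 250002.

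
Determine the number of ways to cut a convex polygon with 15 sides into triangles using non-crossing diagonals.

Triangulations of a convex m-gon are counted by C_{m−2}; with m = 15 this is C_13.
C_13 = C(26,13)/14 = 10400600/14 = 742900.

742900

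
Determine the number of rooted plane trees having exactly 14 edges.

Rooted ordered trees with n edges are counted by C_n; here n = 14.
C_14 = C(28,14)/15 = 40116600/15 = 2674440.

2674440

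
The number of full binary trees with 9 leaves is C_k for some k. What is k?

8

Full binary trees with 9 leaves have 9−1 = 8 internal nodes, so there are C_8 of them.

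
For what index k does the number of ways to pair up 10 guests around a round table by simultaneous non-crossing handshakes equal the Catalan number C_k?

5

With 10 = 2·5 people, non-crossing handshake pairings are non-crossing perfect matchings on a circle, counted by C_5.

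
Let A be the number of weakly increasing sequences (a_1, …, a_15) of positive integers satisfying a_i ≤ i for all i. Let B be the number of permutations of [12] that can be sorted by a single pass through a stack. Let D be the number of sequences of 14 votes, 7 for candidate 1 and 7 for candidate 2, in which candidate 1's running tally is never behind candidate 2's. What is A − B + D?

9487262

Weakly increasing sequences with a_i ≤ i biject with Dyck paths of semilength 15, so there are C_15. So A = C_15 = 9694845.
Stack-sortable permutations are exactly the 231-avoiding ones, counted by C_n; here n = 12. So B = C_12 = 208012.
Reading a vote for the leader as '(' and for the other as ')' turns such a sequence into a balanced string of 7 pairs, so the count is C_7. So D = C_7 = 429.
A − B + D = 9694845 − 208012 + 429 = 9487262.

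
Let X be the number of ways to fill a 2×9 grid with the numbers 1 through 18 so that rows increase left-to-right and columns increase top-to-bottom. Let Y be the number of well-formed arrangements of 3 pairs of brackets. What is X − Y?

By the hook-length formula (or a Dyck-path bijection), SYT of shape 2×9 number C_9. So X = C_9 = 4862.
With 3 pairs the number of balanced bracket strings is the Catalan number C_3. So Y = C_3 = 5.
X − Y = 4862 − 5 = 4857.

4857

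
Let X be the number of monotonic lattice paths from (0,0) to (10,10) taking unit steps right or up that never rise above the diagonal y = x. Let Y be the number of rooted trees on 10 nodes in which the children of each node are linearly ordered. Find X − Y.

11934

Monotone paths in an n×n grid that stay weakly below the diagonal are counted by C_n; here n = 10. So X = C_10 = 16796.
A rooted plane tree on 10 nodes has 9 edges, and such trees are counted by C_9. So Y = C_9 = 4862.
X − Y = 16796 − 4862 = 11934.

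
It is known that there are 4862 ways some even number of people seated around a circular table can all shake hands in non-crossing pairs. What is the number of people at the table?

18

Non-crossing handshake pairings of 2n people are counted by C_n; 4862 = C_9.
So n = 9, and there are 2n = 18 people.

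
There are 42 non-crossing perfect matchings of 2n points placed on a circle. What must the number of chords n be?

5

Non-crossing pairings of 2n points on a circle are counted by C_n. Since C_5 = 42, the index is 5.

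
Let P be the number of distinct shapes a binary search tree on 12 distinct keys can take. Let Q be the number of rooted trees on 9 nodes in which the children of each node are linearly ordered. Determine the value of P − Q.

206582

Rooted binary trees with 12 nodes (each child slot possibly empty) number C_12. So P = C_12 = 208012.
A rooted plane tree on 9 nodes has 8 edges, and such trees are counted by C_8. So Q = C_8 = 1430.
P − Q = 208012 − 1430 = 206582.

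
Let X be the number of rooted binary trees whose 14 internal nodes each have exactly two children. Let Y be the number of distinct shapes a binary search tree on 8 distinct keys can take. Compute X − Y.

The number of full binary trees on 14 internal nodes is the Catalan number C_14. So X = C_14 = 2674440.
There are C_n binary search tree shapes on n keys; with n = 8 that is C_8. So Y = C_8 = 1430.
X − Y = 2674440 − 1430 = 2673010.

2673010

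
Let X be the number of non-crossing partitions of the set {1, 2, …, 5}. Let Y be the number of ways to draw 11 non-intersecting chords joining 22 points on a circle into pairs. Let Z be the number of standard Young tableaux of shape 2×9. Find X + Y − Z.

53966

Non-crossing partitions of an n-element set are counted by C_n; here n = 5. So X = C_5 = 42.
Non-crossing perfect matchings of 2n points on a circle are counted by C_n; with 22 points, n = 11. So Y = C_11 = 58786.
By the hook-length formula (or a Dyck-path bijection), SYT of shape 2×9 number C_9. So Z = C_9 = 4862.
X + Y − Z = 42 + 58786 − 4862 = 53966.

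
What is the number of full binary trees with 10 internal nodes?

The number of full binary trees on 10 internal nodes is the Catalan number C_10.
C_10 = C(20,10)/11 = 184756/11 = 16796.

16796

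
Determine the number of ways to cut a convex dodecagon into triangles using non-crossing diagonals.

16796

Triangulations of a convex m-gon are counted by C_{m−2}; with m = 12 this is C_10.
C_10 = C_9 · 2(2·9+1)/(9+2) = 4862 · 38/11 = 16796.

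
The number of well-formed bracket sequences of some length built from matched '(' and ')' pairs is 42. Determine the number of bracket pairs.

5

Balanced strings of n bracket-pairs are counted by C_n; 42 = C_5.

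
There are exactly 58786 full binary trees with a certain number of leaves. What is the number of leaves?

12

Full binary trees with L leaves are counted by C_{L−1}. Since C_11 = 58786, the index is 11.
So the index is 11, and the number of leaves is 11 + 1 = 12.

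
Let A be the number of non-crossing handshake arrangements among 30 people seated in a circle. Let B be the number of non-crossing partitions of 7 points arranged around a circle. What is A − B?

Non-crossing handshake pairings of 2n people are counted by C_n; 30 people gives n = 15. So A = C_15 = 9694845.
The non-crossing partitions of [7] form a lattice of size C_7. So B = C_7 = 429.
A − B = 9694845 − 429 = 9694416.

9694416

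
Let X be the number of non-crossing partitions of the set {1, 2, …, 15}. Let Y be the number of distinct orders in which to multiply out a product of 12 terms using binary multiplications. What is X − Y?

Non-crossing partitions of an n-element set are counted by C_n; here n = 15. So X = C_15 = 9694845.
Bracketing 12 factors into binary products is counted by C_{12−1} = C_11. So Y = C_11 = 58786.
X − Y = 9694845 − 58786 = 9636059.

9636059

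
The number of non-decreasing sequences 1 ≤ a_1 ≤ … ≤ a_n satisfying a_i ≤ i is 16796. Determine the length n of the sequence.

Such sub-staircase sequences of length n are counted by C_n; 16796 = C_10.

10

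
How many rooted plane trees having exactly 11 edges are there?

58786

A rooted plane tree with 11 edges has 12 nodes, and the count is C_11.
C_11 = C_10 · 2(2·10+1)/(10+2) = 16796 · 42/12 = 58786.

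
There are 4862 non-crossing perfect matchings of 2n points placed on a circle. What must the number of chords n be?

9

Non-crossing pairings of 2n points on a circle are counted by C_n, and C_9 = 4862.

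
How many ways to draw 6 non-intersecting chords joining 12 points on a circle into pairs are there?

Non-crossing perfect matchings of 2n points on a circle are counted by C_n; with 12 points, n = 6.
C_6 = C(12,6)/7 = 924/7 = 132.

132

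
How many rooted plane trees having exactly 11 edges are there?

58786

Rooted ordered trees with n edges are counted by C_n; here n = 11.
C_11 = C(22,11)/12 = 705432/12 = 58786.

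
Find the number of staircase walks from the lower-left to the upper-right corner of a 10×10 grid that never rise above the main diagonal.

Sub-diagonal monotone paths from (0,0) to (10,10) biject with Dyck paths of semilength 10, giving C_10.
C_10 = 16796.

16796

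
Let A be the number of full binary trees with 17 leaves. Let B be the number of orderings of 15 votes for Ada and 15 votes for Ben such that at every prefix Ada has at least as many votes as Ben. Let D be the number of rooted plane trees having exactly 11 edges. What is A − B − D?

25604039

Full binary trees with 17 leaves have 17−1 = 16 internal nodes, so there are C_16 of them. So A = C_16 = 35357670.
Reading a vote for the leader as '(' and for the other as ')' turns such a sequence into a balanced string of 15 pairs, so the count is C_15. So B = C_15 = 9694845.
Rooted ordered trees with n edges are counted by C_n; here n = 11. So D = C_11 = 58786.
A − B − D = 35357670 − 9694845 − 58786 = 25604039.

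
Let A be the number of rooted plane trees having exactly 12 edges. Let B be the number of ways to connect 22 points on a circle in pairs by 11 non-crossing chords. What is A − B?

149226

Rooted ordered trees with n edges are counted by C_n; here n = 12. So A = C_12 = 208012.
Non-crossing perfect matchings of 2n points on a circle are counted by C_n; with 22 points, n = 11. So B = C_11 = 58786.
A − B = 208012 − 58786 = 149226.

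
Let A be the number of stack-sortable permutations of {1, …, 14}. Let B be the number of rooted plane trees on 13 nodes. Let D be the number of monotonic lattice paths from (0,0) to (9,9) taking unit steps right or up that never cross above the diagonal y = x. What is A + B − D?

2877590

By Knuth's characterisation, the stack-sortable permutations of length 14 are the 231-avoiders, numbering C_14. So A = C_14 = 2674440.
Rooted ordered (plane) trees on m nodes have m−1 edges and are counted by C_{m−1}; m = 13 gives C_12. So B = C_12 = 208012.
Sub-diagonal monotone paths from (0,0) to (9,9) biject with Dyck paths of semilength 9, giving C_9. So D = C_9 = 4862.
A + B − D = 2674440 + 208012 − 4862 = 2877590.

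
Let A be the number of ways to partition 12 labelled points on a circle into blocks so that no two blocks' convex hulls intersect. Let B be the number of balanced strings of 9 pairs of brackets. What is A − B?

203150

The non-crossing partitions of [12] form a lattice of size C_12. So A = C_12 = 208012.
A balanced arrangement of 9 bracket pairs is a Dyck word of semilength 9, so the count is C_9. So B = C_9 = 4862.
A − B = 208012 − 4862 = 203150.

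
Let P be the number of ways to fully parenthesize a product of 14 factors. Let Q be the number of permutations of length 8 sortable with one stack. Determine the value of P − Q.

Bracketing 14 factors into binary products is counted by C_{14−1} = C_13. So P = C_13 = 742900.
Stack-sortable permutations are exactly the 231-avoiding ones, counted by C_n; here n = 8. So Q = C_8 = 1430.
P − Q = 742900 − 1430 = 741470.

741470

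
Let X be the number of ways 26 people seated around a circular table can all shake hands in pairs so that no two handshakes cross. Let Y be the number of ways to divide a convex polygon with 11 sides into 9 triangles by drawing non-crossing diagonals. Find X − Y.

With 26 = 2·13 people, non-crossing handshake pairings are non-crossing perfect matchings on a circle, counted by C_13. So X = C_13 = 742900.
A convex 11-gon is triangulated into 9 triangles, and the number of such triangulations is the Catalan number C_{11−2} = C_9. So Y = C_9 = 4862.
X − Y = 742900 − 4862 = 738038.

738038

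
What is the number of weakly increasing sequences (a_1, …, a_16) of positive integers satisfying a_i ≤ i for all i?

35357670

Weakly increasing sequences with a_i ≤ i biject with Dyck paths of semilength 16, so there are C_16.
C_16 = C_15 · 2(2·15+1)/(15+2) = 9694845 · 62/17 = 35357670.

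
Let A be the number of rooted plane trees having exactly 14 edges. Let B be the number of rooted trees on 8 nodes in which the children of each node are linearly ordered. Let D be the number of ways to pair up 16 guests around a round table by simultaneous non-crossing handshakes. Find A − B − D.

2672581

A rooted plane tree with 14 edges has 15 nodes, and the count is C_14. So A = C_14 = 2674440.
Rooted ordered (plane) trees on m nodes have m−1 edges and are counted by C_{m−1}; m = 8 gives C_7. So B = C_7 = 429.
With 16 = 2·8 people, non-crossing handshake pairings are non-crossing perfect matchings on a circle, counted by C_8. So D = C_8 = 1430.
A − B − D = 2674440 − 429 − 1430 = 2672581.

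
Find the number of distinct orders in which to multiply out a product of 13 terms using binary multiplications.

208012

Bracketing 13 factors into binary products is counted by C_{13−1} = C_12.
C_12 = 208012.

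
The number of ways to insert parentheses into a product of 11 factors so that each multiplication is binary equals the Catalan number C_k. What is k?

10

Parenthesizations of m factors correspond to full binary trees with m leaves, counted by C_{m−1}; m = 11 gives C_10.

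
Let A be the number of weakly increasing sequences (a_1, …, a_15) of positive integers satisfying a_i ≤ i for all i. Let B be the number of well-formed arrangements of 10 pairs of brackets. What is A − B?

Such sub-staircase sequences of length n are counted by C_n; here n = 15. So A = C_15 = 9694845.
Balanced strings of n pairs of brackets are counted by C_n; here n = 10. So B = C_10 = 16796.
A − B = 9694845 − 16796 = 9678049.

9678049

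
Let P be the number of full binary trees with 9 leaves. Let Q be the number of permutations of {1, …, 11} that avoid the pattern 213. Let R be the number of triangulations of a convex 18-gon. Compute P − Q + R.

35300314

A full binary tree with L leaves has L−1 internal nodes and is counted by C_{L−1}; L = 9 gives C_8. So P = C_8 = 1430.
Permutations of [n] avoiding any single length-3 pattern are counted by C_n; here n = 11. So Q = C_11 = 58786.
Triangulations of a convex m-gon are counted by C_{m−2}; with m = 18 this is C_16. So R = C_16 = 35357670.
P − Q + R = 1430 − 58786 + 35357670 = 35300314.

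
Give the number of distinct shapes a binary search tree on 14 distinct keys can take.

Binary trees (left/right distinguished) on n nodes are counted by C_n; here n = 14.
C_14 = C_13 · 2(2·13+1)/(13+2) = 742900 · 54/15 = 2674440.

2674440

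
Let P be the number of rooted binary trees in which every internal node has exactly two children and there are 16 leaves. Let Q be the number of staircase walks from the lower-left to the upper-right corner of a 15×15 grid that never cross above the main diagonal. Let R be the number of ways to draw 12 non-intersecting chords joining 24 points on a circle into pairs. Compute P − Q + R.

208012

A full binary tree with L leaves has L−1 internal nodes and is counted by C_{L−1}; L = 16 gives C_15. So P = C_15 = 9694845.
Sub-diagonal monotone paths from (0,0) to (15,15) biject with Dyck paths of semilength 15, giving C_15. So Q = C_15 = 9694845.
Non-crossing perfect matchings of 2n points on a circle are counted by C_n; with 24 points, n = 12. So R = C_12 = 208012.
P − Q + R = 9694845 − 9694845 + 208012 = 208012.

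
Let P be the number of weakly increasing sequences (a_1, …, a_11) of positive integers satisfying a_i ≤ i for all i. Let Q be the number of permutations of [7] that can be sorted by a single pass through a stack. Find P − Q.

Weakly increasing sequences with a_i ≤ i biject with Dyck paths of semilength 11, so there are C_11. So P = C_11 = 58786.
Stack-sortable permutations are exactly the 231-avoiding ones, counted by C_n; here n = 7. So Q = C_7 = 429.
P − Q = 58786 − 429 = 58357.

58357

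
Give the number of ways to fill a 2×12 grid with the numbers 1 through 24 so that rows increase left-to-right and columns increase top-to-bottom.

208012

Standard Young tableaux of shape 2×n are counted by C_n; here n = 12.
C_12 = C(24,12)/13 = 2704156/13 = 208012.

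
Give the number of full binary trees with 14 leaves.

A full binary tree with L leaves has L−1 internal nodes and is counted by C_{L−1}; L = 14 gives C_13.
C_13 = C_12 · 2(2·12+1)/(12+2) = 208012 · 50/14 = 742900.

742900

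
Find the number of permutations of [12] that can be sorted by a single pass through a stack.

208012

Stack-sortable permutations are exactly the 231-avoiding ones, counted by C_n; here n = 12.
C_12 = C(24,12)/13 = 2704156/13 = 208012.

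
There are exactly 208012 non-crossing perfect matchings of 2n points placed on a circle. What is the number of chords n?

12

Non-crossing pairings of 2n points on a circle are counted by C_n. Since C_12 = 208012, the index is 12.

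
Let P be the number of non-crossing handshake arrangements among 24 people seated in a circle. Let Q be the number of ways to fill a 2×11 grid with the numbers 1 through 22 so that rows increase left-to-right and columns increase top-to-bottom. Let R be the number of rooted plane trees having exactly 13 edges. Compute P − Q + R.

With 24 = 2·12 people, non-crossing handshake pairings are non-crossing perfect matchings on a circle, counted by C_12. So P = C_12 = 208012.
By the hook-length formula (or a Dyck-path bijection), SYT of shape 2×11 number C_11. So Q = C_11 = 58786.
Rooted ordered trees with n edges are counted by C_n; here n = 13. So R = C_13 = 742900.
P − Q + R = 208012 − 58786 + 742900 = 892126.

892126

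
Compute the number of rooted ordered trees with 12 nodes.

Rooted ordered (plane) trees on m nodes have m−1 edges and are counted by C_{m−1}; m = 12 gives C_11.
C_11 = C(22,11)/12 = 705432/12 = 58786.

58786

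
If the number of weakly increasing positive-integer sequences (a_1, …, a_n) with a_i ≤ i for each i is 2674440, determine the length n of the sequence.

14

Such sub-staircase sequences of length n are counted by C_n, and C_14 = 2674440.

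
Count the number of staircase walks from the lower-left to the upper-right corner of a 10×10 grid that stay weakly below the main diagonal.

16796

Sub-diagonal monotone paths from (0,0) to (10,10) biject with Dyck paths of semilength 10, giving C_10.
C_10 = C(20,10)/11 = 184756/11 = 16796.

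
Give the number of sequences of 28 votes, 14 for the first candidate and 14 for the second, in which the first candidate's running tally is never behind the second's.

Ballot sequences with n votes each where one side never trails are Dyck words, counted by C_n; here n = 14.
C_14 = C(28,14)/15 = 40116600/15 = 2674440.

2674440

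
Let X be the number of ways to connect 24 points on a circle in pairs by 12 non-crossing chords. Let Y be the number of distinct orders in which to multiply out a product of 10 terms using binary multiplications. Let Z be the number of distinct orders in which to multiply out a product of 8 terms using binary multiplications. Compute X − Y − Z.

Pairing 24 circle points by 12 non-crossing chords gives C_12 matchings. So X = C_12 = 208012.
Parenthesizations of m factors correspond to full binary trees with m leaves, counted by C_{m−1}; m = 10 gives C_9. So Y = C_9 = 4862.
Parenthesizations of m factors correspond to full binary trees with m leaves, counted by C_{m−1}; m = 8 gives C_7. So Z = C_7 = 429.
X − Y − Z = 208012 − 4862 − 429 = 202721.

202721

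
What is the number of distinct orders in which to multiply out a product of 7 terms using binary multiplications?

Bracketing 7 factors into binary products is counted by C_{7−1} = C_6.
C_6 = C(12,6)/7 = 924/7 = 132.

132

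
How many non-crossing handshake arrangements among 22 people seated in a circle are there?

With 22 = 2·11 people, non-crossing handshake pairings are non-crossing perfect matchings on a circle, counted by C_11.
C_11 = 58786.

58786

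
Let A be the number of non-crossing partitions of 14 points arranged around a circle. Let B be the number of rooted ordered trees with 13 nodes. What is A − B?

2466428

Non-crossing partitions of an n-element set are counted by C_n; here n = 14. So A = C_14 = 2674440.
Rooted ordered (plane) trees on m nodes have m−1 edges and are counted by C_{m−1}; m = 13 gives C_12. So B = C_12 = 208012.
A − B = 2674440 − 208012 = 2466428.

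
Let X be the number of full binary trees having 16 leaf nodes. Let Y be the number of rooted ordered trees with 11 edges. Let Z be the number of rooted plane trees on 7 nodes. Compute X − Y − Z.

9635927

A full binary tree with L leaves has L−1 internal nodes and is counted by C_{L−1}; L = 16 gives C_15. So X = C_15 = 9694845.
A rooted plane tree with 11 edges has 12 nodes, and the count is C_11. So Y = C_11 = 58786.
Rooted ordered (plane) trees on m nodes have m−1 edges and are counted by C_{m−1}; m = 7 gives C_6. So Z = C_6 = 132.
X − Y − Z = 9694845 − 58786 − 132 = 9635927.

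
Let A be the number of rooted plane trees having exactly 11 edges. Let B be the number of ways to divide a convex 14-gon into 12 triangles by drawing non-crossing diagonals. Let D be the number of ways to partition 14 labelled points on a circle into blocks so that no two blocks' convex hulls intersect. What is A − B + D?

A rooted plane tree with 11 edges has 12 nodes, and the count is C_11. So A = C_11 = 58786.
The number of triangulations of a 14-gon is the Catalan number C_12 (index = sides − 2). So B = C_12 = 208012.
The non-crossing partitions of [14] form a lattice of size C_14. So D = C_14 = 2674440.
A − B + D = 58786 − 208012 + 2674440 = 2525214.

2525214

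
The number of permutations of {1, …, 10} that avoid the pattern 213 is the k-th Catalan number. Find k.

10

For any fixed pattern of length 3, the pattern-avoiding permutations of [10] number C_10.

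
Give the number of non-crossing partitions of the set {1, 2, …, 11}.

58786

Non-crossing partitions of an n-element set are counted by C_n; here n = 11.
C_11 = C(22,11)/12 = 705432/12 = 58786.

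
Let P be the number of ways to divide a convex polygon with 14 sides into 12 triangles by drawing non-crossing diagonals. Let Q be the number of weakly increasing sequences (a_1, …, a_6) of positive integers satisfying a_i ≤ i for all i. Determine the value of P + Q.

The number of triangulations of a 14-gon is the Catalan number C_12 (index = sides − 2). So P = C_12 = 208012.
Such sub-staircase sequences of length n are counted by C_n; here n = 6. So Q = C_6 = 132.
P + Q = 208012 + 132 = 208144.

208144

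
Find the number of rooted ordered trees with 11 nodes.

16796

Rooted ordered (plane) trees on m nodes have m−1 edges and are counted by C_{m−1}; m = 11 gives C_10.
C_10 = C(20,10)/11 = 184756/11 = 16796.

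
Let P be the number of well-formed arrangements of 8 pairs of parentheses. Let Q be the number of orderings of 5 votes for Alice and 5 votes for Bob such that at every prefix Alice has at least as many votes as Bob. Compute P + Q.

Balanced strings of n pairs of brackets are counted by C_n; here n = 8. So P = C_8 = 1430.
Ballot sequences with n votes each where one side never trails are Dyck words, counted by C_n; here n = 5. So Q = C_5 = 42.
P + Q = 1430 + 42 = 1472.

1472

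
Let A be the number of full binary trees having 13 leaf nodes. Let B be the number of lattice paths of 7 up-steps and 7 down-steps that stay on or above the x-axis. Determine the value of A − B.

207583

A full binary tree with L leaves has L−1 internal nodes and is counted by C_{L−1}; L = 13 gives C_12. So A = C_12 = 208012.
Paths of 7 up- and 7 down-steps that never dip below the axis are Dyck paths; their count is C_7. So B = C_7 = 429.
A − B = 208012 − 429 = 207583.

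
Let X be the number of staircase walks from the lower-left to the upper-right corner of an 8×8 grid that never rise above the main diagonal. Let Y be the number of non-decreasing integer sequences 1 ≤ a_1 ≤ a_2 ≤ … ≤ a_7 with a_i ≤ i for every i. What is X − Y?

Sub-diagonal monotone paths from (0,0) to (8,8) biject with Dyck paths of semilength 8, giving C_8. So X = C_8 = 1430.
Weakly increasing sequences with a_i ≤ i biject with Dyck paths of semilength 7, so there are C_7. So Y = C_7 = 429.
X − Y = 1430 − 429 = 1001.

1001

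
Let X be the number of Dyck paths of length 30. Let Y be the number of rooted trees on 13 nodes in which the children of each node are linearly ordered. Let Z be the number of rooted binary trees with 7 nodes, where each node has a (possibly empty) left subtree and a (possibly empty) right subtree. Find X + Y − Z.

Paths of 15 up- and 15 down-steps that never dip below the axis are Dyck paths; their count is C_15. So X = C_15 = 9694845.
A rooted plane tree on 13 nodes has 12 edges, and such trees are counted by C_12. So Y = C_12 = 208012.
Binary trees (left/right distinguished) on n nodes are counted by C_n; here n = 7. So Z = C_7 = 429.
X + Y − Z = 9694845 + 208012 − 429 = 9902428.

9902428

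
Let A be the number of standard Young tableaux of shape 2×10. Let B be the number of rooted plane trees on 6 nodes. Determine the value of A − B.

16754

Standard Young tableaux of shape 2×n are counted by C_n; here n = 10. So A = C_10 = 16796.
Rooted ordered (plane) trees on m nodes have m−1 edges and are counted by C_{m−1}; m = 6 gives C_5. So B = C_5 = 42.
A − B = 16796 − 42 = 16754.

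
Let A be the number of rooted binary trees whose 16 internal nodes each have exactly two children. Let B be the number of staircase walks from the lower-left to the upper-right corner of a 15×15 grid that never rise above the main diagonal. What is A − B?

25662825

The number of full binary trees on 16 internal nodes is the Catalan number C_16. So A = C_16 = 35357670.
Sub-diagonal monotone paths from (0,0) to (15,15) biject with Dyck paths of semilength 15, giving C_15. So B = C_15 = 9694845.
A − B = 35357670 − 9694845 = 25662825.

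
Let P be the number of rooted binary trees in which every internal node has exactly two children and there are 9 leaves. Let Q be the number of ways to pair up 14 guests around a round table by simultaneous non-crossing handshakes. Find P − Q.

Full binary trees with 9 leaves have 9−1 = 8 internal nodes, so there are C_8 of them. So P = C_8 = 1430.
Non-crossing handshake pairings of 2n people are counted by C_n; 14 people gives n = 7. So Q = C_7 = 429.
P − Q = 1430 − 429 = 1001.

1001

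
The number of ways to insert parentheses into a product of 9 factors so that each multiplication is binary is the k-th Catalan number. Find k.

8

Bracketing 9 factors into binary products is counted by C_{9−1} = C_8.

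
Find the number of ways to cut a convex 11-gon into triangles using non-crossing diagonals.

4862

Triangulations of a convex m-gon are counted by C_{m−2}; with m = 11 this is C_9.
C_9 = C_8 · 2(2·8+1)/(8+2) = 1430 · 34/10 = 4862.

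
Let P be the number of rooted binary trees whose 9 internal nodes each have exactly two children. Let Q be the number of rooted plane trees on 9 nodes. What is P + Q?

Full binary trees with n internal nodes are counted by C_n; here n = 9. So P = C_9 = 4862.
A rooted plane tree on 9 nodes has 8 edges, and such trees are counted by C_8. So Q = C_8 = 1430.
P + Q = 4862 + 1430 = 6292.

6292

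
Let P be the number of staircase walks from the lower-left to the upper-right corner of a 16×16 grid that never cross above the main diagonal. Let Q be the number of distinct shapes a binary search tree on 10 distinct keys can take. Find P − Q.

Monotone paths in an n×n grid that stay weakly below the diagonal are counted by C_n; here n = 16. So P = C_16 = 35357670.
Binary trees (left/right distinguished) on n nodes are counted by C_n; here n = 10. So Q = C_10 = 16796.
P − Q = 35357670 − 16796 = 35340874.

35340874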